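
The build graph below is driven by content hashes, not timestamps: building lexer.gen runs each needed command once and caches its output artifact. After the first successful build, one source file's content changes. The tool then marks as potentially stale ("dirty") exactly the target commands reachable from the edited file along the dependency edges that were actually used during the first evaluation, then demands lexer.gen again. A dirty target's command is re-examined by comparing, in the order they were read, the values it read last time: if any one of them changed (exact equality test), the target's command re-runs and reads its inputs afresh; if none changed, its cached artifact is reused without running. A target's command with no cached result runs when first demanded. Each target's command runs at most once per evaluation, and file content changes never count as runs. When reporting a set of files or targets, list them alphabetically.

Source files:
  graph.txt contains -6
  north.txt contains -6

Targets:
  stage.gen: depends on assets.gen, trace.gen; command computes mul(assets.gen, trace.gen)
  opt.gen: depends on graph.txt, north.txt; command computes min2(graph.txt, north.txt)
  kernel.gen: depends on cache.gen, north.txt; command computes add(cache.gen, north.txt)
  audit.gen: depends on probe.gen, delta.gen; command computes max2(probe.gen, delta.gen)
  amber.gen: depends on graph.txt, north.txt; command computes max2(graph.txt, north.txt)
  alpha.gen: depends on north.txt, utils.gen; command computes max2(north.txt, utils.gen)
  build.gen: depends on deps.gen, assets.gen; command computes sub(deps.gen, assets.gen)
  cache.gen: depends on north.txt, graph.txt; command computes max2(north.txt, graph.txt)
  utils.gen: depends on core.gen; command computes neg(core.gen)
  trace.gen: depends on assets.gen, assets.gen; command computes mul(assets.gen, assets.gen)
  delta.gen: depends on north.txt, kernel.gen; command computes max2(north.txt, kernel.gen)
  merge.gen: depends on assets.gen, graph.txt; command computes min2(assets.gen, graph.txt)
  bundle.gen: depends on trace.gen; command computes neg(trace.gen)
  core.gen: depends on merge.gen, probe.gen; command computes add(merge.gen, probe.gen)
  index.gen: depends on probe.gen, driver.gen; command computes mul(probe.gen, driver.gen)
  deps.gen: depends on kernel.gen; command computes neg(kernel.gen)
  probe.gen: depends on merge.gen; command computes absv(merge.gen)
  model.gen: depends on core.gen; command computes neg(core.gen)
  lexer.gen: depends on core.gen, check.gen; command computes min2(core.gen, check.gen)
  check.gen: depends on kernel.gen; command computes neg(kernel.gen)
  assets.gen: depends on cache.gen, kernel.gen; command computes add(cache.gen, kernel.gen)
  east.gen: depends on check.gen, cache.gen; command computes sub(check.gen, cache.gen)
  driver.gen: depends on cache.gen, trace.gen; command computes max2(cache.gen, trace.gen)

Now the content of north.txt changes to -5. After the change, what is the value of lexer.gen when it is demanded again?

lexer.gen now evaluates to 0.

Initial pass — values computed on the first demand:
  cache.gen = max2(-6, -6) = -6
  kernel.gen = add(-6, -6) = -12
  assets.gen = add(-6, -12) = -18
  check.gen = neg(-12) = 12
  merge.gen = min2(-18, -6) = -18
  probe.gen = absv(-18) = 18
  core.gen = add(-18, 18) = 0
  lexer.gen = min2(0, 12) = 0

Second demand — change propagation:
  cache.gen: re-runs because north.txt -6->-5; new result -5.
  kernel.gen: re-runs because cache.gen -6->-5; north.txt -6->-5; new result -10.
  assets.gen: re-runs because cache.gen -6->-5; kernel.gen -12->-10; new result -15.
  check.gen: re-runs because kernel.gen -12->-10; new result 10.
  merge.gen: re-runs because assets.gen -18->-15; new result -15.
  probe.gen: re-runs because merge.gen -18->-15; new result 15.
  core.gen: re-runs because merge.gen -18->-15; probe.gen 18->15; new result 0 (unchanged).
  lexer.gen: re-runs because check.gen 12->10; new result 0 (unchanged).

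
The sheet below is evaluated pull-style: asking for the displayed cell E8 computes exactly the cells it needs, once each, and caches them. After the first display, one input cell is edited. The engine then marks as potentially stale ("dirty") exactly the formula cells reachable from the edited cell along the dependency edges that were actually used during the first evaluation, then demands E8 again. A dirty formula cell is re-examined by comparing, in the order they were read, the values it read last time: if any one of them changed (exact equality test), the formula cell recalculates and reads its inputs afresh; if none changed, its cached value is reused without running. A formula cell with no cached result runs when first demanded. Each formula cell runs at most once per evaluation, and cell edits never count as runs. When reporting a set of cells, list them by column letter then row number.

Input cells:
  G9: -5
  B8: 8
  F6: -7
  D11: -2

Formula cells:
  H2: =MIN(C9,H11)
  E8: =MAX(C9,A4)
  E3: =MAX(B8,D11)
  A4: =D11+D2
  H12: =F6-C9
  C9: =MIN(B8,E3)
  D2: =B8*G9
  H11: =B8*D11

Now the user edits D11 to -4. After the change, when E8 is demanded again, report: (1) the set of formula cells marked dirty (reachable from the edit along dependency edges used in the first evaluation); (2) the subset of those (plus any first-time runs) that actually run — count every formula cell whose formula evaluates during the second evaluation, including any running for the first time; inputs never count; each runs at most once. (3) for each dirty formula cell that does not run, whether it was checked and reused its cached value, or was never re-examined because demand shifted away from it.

First demand of the output computes:
  D2 = 8 * -5 = -40
  A4 = -2 + -40 = -42
  E3 = MAX(8, -2) = 8
  C9 = MIN(8, 8) = 8
  E8 = MAX(8, -42) = 8

After the edit, cleaning proceeds:
  A4: a read changed (D11 -2->-4) — executes, giving -44.
  E3: a read changed (D11 -2->-4) — executes, giving 8 — identical to its old value.
  C9: dirty, but its reads are unchanged (B8 unchanged, E3 unchanged); cached 8 stands.
  E8: a read changed (A4 -42->-44) — executes, giving 8 — identical to its old value.

Note where the cutoff bites: C9 is checked, finds nothing changed, and keeps its cache.

The edit dirties: A4, C9, E3, E8.
3 formula cells run: A4, E3, E8.
Cache hits after checking: C9.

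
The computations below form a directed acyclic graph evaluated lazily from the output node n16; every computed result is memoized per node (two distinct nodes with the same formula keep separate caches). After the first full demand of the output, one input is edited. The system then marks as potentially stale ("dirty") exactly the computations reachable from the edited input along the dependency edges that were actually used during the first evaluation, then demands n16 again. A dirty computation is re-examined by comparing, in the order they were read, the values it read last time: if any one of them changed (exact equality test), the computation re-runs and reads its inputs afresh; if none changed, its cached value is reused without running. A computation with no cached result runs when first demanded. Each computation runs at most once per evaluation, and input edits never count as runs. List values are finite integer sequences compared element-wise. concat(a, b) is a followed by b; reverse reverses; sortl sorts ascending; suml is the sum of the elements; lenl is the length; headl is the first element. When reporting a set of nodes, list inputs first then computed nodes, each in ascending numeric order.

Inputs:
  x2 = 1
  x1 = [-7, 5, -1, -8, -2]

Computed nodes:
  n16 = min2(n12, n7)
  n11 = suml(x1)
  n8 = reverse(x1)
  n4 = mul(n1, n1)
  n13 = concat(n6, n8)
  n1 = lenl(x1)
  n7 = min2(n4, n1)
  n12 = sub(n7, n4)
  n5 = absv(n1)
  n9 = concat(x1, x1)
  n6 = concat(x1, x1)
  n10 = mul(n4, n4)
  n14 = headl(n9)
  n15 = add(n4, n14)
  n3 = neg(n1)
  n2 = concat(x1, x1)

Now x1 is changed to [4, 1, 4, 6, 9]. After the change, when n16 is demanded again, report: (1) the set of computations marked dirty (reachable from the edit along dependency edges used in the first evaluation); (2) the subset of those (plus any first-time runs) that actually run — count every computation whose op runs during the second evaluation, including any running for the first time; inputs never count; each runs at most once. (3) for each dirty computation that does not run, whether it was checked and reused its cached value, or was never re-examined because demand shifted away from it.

The edit dirties: n1, n4, n7, n12, n16.
1 computations run: n1.
Cache hits after checking: n4, n7, n12, n16.
Note the absorption at n1: it re-runs yet its value is the same, leaving the output's value untouched.

First demand of the output computes:
  n1 = lenl([-7, 5, -1, -8, -2]) = 5
  n4 = mul(5, 5) = 25
  n7 = min2(25, 5) = 5
  n12 = sub(5, 25) = -20
  n16 = min2(-20, 5) = -20

After the edit, cleaning proceeds:
  n1: a read changed (x1 [-7, 5, -1, -8, -2]->[4, 1, 4, 6, 9]) — executes, giving 5 — identical to its old value.
  n4: dirty, but its reads are unchanged (n1 unchanged, n1 unchanged); cached 25 stands.
  n7: dirty, but its reads are unchanged (n4 unchanged, n1 unchanged); cached 5 stands.
  n12: dirty, but its reads are unchanged (n7 unchanged, n4 unchanged); cached -20 stands.
  n16: dirty, but its reads are unchanged (n12 unchanged, n7 unchanged); cached -20 stands.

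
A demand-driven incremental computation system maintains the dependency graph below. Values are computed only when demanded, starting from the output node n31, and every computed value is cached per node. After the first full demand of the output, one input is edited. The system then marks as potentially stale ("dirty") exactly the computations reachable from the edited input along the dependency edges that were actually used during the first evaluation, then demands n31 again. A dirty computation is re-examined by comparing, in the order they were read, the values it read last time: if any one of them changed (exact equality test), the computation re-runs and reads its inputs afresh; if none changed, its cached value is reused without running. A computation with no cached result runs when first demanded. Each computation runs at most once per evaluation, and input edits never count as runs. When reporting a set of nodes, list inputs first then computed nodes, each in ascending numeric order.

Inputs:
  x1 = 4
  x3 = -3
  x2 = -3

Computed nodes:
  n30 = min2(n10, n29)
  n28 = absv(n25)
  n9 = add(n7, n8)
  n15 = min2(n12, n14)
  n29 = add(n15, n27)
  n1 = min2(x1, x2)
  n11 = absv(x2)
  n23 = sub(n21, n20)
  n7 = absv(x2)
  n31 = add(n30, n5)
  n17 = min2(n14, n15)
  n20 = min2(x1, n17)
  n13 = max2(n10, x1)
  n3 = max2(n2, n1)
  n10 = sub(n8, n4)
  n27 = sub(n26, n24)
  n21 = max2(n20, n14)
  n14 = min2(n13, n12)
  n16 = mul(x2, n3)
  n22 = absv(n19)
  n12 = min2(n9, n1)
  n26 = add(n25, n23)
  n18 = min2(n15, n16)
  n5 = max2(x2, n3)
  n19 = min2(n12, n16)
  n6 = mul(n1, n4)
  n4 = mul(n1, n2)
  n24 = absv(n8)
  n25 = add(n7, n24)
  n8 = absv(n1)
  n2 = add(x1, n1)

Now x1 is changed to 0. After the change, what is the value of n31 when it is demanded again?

First evaluation (everything demanded from the output):
  n1 = min2(4, -3) = -3
  n2 = add(4, -3) = 1
  n3 = max2(1, -3) = 1
  n4 = mul(-3, 1) = -3
  n5 = max2(-3, 1) = 1
  n7 = absv(-3) = 3
  n8 = absv(-3) = 3
  n9 = add(3, 3) = 6
  n10 = sub(3, -3) = 6
  n12 = min2(6, -3) = -3
  n13 = max2(6, 4) = 6
  n14 = min2(6, -3) = -3
  n15 = min2(-3, -3) = -3
  n17 = min2(-3, -3) = -3
  n20 = min2(4, -3) = -3
  n21 = max2(-3, -3) = -3
  n23 = sub(-3, -3) = 0
  n24 = absv(3) = 3
  n25 = add(3, 3) = 6
  n26 = add(6, 0) = 6
  n27 = sub(6, 3) = 3
  n29 = add(-3, 3) = 0
  n30 = min2(6, 0) = 0
  n31 = add(0, 1) = 1

Propagation after the edit:
  n1: runs — x1 4->0; result -3 (same value as before).
  n2: runs — x1 4->0; result -3.
  n3: runs — n2 1->-3; result -3.
  n4: runs — n2 1->-3; result 9.
  n5: runs — n3 1->-3; result -3.
  n8: checked — values it read are unchanged (n1 unchanged); reused cached 3 without running.
  n9: checked — values it read are unchanged (n7 unchanged, n8 unchanged); reused cached 6 without running.
  n10: runs — n4 -3->9; result -6.
  n12: checked — values it read are unchanged (n9 unchanged, n1 unchanged); reused cached -3 without running.
  n13: runs — n10 6->-6; x1 4->0; result 0.
  n14: runs — n13 6->0; result -3 (same value as before).
  n15: checked — values it read are unchanged (n12 unchanged, n14 unchanged); reused cached -3 without running.
  n17: checked — values it read are unchanged (n14 unchanged, n15 unchanged); reused cached -3 without running.
  n20: runs — x1 4->0; result -3 (same value as before).
  n21: checked — values it read are unchanged (n20 unchanged, n14 unchanged); reused cached -3 without running.
  n23: checked — values it read are unchanged (n21 unchanged, n20 unchanged); reused cached 0 without running.
  n24: checked — values it read are unchanged (n8 unchanged); reused cached 3 without running.
  n25: checked — values it read are unchanged (n7 unchanged, n24 unchanged); reused cached 6 without running.
  n26: checked — values it read are unchanged (n25 unchanged, n23 unchanged); reused cached 6 without running.
  n27: checked — values it read are unchanged (n26 unchanged, n24 unchanged); reused cached 3 without running.
  n29: checked — values it read are unchanged (n15 unchanged, n27 unchanged); reused cached 0 without running.
  n30: runs — n10 6->-6; result -6.
  n31: runs — n30 0->-6; n5 1->-3; result -9.

Key observation: the cutoff stops propagation at n8 — its inputs' values are unchanged, so it reuses its cache.

New value of n31: -9.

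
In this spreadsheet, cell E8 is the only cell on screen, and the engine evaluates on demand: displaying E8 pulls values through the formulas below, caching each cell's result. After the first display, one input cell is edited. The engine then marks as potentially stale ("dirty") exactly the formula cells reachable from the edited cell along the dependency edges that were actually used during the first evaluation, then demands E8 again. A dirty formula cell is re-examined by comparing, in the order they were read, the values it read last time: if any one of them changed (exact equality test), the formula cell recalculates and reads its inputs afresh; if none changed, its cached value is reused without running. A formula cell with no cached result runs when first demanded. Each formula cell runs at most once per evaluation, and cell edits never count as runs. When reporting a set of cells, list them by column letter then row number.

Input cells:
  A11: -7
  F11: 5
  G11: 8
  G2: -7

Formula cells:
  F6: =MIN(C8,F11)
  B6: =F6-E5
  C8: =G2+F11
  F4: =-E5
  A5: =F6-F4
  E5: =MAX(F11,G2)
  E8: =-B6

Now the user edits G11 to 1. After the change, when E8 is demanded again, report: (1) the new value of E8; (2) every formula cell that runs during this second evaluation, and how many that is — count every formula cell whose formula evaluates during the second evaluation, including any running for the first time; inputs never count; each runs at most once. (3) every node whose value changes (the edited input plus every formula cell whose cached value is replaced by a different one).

E8 now evaluates to 7.
Run set: none (0 run).
Changed values: G11.
The important point: nothing the output needs ever reads G11, so the edit is invisible to it.

Initial pass — values computed on the first demand:
  C8 = -7 + 5 = -2
  E5 = MAX(5, -7) = 5
  F6 = MIN(-2, 5) = -2
  B6 = -2 - 5 = -7
  E8 = -(-7) = 7

Second demand — change propagation:
  no demanded computation ever read G11, so the edit dirties nothing and nothing runs.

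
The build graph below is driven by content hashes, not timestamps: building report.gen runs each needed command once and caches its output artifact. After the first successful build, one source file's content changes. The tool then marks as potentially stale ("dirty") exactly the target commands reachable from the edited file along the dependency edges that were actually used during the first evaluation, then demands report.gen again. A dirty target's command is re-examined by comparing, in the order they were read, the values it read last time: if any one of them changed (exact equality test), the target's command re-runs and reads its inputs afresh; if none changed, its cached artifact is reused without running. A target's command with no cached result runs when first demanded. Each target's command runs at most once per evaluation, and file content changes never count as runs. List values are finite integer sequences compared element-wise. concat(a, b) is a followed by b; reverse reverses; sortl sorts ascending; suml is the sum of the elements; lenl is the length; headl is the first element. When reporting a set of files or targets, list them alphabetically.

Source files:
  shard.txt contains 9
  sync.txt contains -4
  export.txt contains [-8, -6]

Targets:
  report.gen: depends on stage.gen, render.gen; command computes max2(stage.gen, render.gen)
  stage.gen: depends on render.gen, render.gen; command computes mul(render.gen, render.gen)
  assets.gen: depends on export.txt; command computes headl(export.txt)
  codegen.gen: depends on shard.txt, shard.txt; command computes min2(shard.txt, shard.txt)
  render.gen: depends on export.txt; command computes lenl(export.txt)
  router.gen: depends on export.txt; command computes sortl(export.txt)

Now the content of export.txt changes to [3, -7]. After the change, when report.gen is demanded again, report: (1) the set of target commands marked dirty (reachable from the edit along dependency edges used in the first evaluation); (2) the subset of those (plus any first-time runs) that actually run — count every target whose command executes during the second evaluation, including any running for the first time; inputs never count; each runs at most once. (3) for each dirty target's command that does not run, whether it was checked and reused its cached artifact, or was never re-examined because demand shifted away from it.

Dirty set: render.gen, report.gen, stage.gen.
Run set: render.gen (1 run).
Re-examined without running (cache reused): report.gen, stage.gen.
The important point: render.gen recomputes to an identical value, and the output ends up unchanged.

Initial pass — values computed on the first demand:
  render.gen = lenl([-8, -6]) = 2
  stage.gen = mul(2, 2) = 4
  report.gen = max2(4, 2) = 4

Second demand — change propagation:
  render.gen: re-runs because export.txt [-8, -6]->[3, -7]; new result 2 (unchanged).
  stage.gen: re-examined; everything it read last time is the same (render.gen unchanged, render.gen unchanged) — cache 4 kept, no run.
  report.gen: re-examined; everything it read last time is the same (stage.gen unchanged, render.gen unchanged) — cache 4 kept, no run.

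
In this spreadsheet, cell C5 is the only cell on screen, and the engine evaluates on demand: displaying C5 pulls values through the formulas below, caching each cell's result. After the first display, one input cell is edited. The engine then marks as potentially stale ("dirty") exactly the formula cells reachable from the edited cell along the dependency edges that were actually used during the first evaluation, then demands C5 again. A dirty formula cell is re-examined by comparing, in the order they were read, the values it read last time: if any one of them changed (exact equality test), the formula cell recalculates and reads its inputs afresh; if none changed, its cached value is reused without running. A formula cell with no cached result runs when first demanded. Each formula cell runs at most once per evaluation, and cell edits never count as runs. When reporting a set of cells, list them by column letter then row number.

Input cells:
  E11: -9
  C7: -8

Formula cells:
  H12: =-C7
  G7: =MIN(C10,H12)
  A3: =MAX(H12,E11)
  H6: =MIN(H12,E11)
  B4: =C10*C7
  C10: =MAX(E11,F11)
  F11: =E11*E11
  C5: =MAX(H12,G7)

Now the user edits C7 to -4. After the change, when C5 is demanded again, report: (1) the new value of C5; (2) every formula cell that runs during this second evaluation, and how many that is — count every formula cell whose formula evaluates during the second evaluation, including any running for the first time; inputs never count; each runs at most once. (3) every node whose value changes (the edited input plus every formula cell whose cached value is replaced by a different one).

C5 now evaluates to 4.
Run set: C5, G7, H12 (3 run).
Changed values: C5, C7, G7, H12.

Initial pass — values computed on the first demand:
  F11 = -9 * -9 = 81
  C10 = MAX(-9, 81) = 81
  H12 = -(-8) = 8
  G7 = MIN(81, 8) = 8
  C5 = MAX(8, 8) = 8

Second demand — change propagation:
  H12: re-runs because C7 -8->-4; new result 4.
  G7: re-runs because H12 8->4; new result 4.
  C5: re-runs because H12 8->4; G7 8->4; new result 4.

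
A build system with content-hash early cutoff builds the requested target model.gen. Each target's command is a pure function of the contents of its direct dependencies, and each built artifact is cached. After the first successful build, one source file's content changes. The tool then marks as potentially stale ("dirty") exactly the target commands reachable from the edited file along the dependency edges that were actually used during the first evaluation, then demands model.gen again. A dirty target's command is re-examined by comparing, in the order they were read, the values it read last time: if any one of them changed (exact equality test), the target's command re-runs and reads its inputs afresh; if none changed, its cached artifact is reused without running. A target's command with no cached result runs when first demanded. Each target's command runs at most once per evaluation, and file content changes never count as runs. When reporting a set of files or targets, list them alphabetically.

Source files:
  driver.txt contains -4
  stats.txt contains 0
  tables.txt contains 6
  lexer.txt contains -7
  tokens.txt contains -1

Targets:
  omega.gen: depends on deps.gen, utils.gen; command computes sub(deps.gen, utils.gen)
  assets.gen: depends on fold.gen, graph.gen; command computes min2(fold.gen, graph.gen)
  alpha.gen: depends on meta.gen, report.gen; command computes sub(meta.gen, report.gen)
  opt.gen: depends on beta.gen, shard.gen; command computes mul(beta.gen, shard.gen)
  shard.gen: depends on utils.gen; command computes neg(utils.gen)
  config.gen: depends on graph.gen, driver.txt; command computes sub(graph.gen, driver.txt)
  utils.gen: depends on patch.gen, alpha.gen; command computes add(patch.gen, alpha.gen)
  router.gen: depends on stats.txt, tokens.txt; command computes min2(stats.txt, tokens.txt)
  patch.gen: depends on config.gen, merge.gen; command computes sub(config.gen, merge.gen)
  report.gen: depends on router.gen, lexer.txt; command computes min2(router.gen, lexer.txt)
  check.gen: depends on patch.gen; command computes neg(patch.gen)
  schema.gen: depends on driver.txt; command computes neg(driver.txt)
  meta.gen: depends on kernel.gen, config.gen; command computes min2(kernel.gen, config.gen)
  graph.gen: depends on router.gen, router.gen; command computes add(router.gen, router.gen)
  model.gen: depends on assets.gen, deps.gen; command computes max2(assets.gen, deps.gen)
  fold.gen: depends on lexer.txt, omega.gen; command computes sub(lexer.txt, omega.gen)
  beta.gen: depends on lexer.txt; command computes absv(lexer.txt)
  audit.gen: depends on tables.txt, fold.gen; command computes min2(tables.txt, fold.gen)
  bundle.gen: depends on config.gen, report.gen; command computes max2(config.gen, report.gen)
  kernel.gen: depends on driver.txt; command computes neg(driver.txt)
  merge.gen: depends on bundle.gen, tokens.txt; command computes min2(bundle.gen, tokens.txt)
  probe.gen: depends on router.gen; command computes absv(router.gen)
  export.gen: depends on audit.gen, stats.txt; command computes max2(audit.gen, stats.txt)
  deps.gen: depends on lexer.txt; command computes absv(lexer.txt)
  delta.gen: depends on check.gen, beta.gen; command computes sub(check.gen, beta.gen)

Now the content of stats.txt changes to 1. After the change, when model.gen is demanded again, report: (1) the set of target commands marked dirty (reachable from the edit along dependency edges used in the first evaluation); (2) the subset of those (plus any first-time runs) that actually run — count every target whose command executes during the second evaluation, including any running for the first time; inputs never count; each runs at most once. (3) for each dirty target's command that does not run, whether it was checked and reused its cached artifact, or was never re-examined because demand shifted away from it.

Marked dirty: alpha.gen, assets.gen, bundle.gen, config.gen, fold.gen, graph.gen, merge.gen, meta.gen, model.gen, omega.gen, patch.gen, report.gen, router.gen, utils.gen.
Target commands that run: router.gen — 1 in total.
Checked but reused from cache: alpha.gen, assets.gen, bundle.gen, config.gen, fold.gen, graph.gen, merge.gen, meta.gen, model.gen, omega.gen, patch.gen, report.gen, utils.gen.
Key observation: the change is absorbed at router.gen — it re-runs but produces the same value, and the output's value is unchanged.

First evaluation (everything demanded from the output):
  deps.gen = absv(-7) = 7
  kernel.gen = neg(-4) = 4
  router.gen = min2(0, -1) = -1
  graph.gen = add(-1, -1) = -2
  config.gen = sub(-2, -4) = 2
  meta.gen = min2(4, 2) = 2
  report.gen = min2(-1, -7) = -7
  alpha.gen = sub(2, -7) = 9
  bundle.gen = max2(2, -7) = 2
  merge.gen = min2(2, -1) = -1
  patch.gen = sub(2, -1) = 3
  utils.gen = add(3, 9) = 12
  omega.gen = sub(7, 12) = -5
  fold.gen = sub(-7, -5) = -2
  assets.gen = min2(-2, -2) = -2
  model.gen = max2(-2, 7) = 7

Propagation after the edit:
  router.gen: runs — stats.txt 0->1; result -1 (same value as before).
  graph.gen: checked — values it read are unchanged (router.gen unchanged, router.gen unchanged); reused cached -2 without running.
  config.gen: checked — values it read are unchanged (graph.gen unchanged, driver.txt unchanged); reused cached 2 without running.
  meta.gen: checked — values it read are unchanged (kernel.gen unchanged, config.gen unchanged); reused cached 2 without running.
  report.gen: checked — values it read are unchanged (router.gen unchanged, lexer.txt unchanged); reused cached -7 without running.
  alpha.gen: checked — values it read are unchanged (meta.gen unchanged, report.gen unchanged); reused cached 9 without running.
  bundle.gen: checked — values it read are unchanged (config.gen unchanged, report.gen unchanged); reused cached 2 without running.
  merge.gen: checked — values it read are unchanged (bundle.gen unchanged, tokens.txt unchanged); reused cached -1 without running.
  patch.gen: checked — values it read are unchanged (config.gen unchanged, merge.gen unchanged); reused cached 3 without running.
  utils.gen: checked — values it read are unchanged (patch.gen unchanged, alpha.gen unchanged); reused cached 12 without running.
  omega.gen: checked — values it read are unchanged (deps.gen unchanged, utils.gen unchanged); reused cached -5 without running.
  fold.gen: checked — values it read are unchanged (lexer.txt unchanged, omega.gen unchanged); reused cached -2 without running.
  assets.gen: checked — values it read are unchanged (fold.gen unchanged, graph.gen unchanged); reused cached -2 without running.
  model.gen: checked — values it read are unchanged (assets.gen unchanged, deps.gen unchanged); reused cached 7 without running.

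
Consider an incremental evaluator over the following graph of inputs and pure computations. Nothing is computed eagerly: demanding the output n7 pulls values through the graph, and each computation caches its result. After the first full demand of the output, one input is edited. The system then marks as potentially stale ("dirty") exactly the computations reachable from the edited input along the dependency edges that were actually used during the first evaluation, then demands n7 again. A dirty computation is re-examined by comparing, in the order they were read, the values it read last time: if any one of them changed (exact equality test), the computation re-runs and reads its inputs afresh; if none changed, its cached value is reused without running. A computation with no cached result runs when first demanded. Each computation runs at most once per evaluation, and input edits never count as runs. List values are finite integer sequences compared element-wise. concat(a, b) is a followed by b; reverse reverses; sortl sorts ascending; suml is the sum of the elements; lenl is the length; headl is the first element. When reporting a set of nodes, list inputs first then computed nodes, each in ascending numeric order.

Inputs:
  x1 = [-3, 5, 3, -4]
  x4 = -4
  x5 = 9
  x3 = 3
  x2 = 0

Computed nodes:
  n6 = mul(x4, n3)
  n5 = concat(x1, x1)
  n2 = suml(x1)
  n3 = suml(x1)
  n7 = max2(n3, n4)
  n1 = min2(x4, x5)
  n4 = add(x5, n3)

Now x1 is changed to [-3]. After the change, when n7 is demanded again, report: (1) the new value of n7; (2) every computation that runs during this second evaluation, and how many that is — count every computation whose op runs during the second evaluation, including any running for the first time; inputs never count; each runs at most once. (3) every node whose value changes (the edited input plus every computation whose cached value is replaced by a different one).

Initial pass — values computed on the first demand:
  n3 = suml([-3, 5, 3, -4]) = 1
  n4 = add(9, 1) = 10
  n7 = max2(1, 10) = 10

Second demand — change propagation:
  n3: re-runs because x1 [-3, 5, 3, -4]->[-3]; new result -3.
  n4: re-runs because n3 1->-3; new result 6.
  n7: re-runs because n3 1->-3; n4 10->6; new result 6.

n7 now evaluates to 6.
Run set: n3, n4, n7 (3 run).
Changed values: x1, n3, n4, n7.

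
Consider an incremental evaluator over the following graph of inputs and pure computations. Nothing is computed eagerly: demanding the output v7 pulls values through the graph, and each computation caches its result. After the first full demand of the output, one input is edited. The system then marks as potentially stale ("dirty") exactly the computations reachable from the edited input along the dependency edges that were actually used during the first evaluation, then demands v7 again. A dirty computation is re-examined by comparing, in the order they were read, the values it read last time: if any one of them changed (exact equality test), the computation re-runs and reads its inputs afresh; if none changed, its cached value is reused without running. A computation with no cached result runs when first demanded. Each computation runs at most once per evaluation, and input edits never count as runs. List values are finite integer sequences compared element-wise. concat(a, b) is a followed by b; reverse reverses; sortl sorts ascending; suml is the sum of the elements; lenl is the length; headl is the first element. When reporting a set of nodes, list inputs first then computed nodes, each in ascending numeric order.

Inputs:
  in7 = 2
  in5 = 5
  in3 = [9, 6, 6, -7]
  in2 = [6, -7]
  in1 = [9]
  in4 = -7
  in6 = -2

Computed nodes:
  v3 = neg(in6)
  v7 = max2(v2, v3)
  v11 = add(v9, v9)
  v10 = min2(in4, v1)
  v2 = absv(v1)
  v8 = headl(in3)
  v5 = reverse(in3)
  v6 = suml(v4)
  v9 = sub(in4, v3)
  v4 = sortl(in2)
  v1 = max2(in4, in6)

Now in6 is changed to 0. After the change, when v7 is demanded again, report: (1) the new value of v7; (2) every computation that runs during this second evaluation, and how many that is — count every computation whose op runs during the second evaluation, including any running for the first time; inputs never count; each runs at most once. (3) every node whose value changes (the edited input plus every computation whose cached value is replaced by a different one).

Initial pass — values computed on the first demand:
  v1 = max2(-7, -2) = -2
  v2 = absv(-2) = 2
  v3 = neg(-2) = 2
  v7 = max2(2, 2) = 2

Second demand — change propagation:
  v1: re-runs because in6 -2->0; new result 0.
  v2: re-runs because v1 -2->0; new result 0.
  v3: re-runs because in6 -2->0; new result 0.
  v7: re-runs because v2 2->0; v3 2->0; new result 0.

v7 now evaluates to 0.
Run set: v1, v2, v3, v7 (4 run).
Changed values: in6, v1, v2, v3, v7.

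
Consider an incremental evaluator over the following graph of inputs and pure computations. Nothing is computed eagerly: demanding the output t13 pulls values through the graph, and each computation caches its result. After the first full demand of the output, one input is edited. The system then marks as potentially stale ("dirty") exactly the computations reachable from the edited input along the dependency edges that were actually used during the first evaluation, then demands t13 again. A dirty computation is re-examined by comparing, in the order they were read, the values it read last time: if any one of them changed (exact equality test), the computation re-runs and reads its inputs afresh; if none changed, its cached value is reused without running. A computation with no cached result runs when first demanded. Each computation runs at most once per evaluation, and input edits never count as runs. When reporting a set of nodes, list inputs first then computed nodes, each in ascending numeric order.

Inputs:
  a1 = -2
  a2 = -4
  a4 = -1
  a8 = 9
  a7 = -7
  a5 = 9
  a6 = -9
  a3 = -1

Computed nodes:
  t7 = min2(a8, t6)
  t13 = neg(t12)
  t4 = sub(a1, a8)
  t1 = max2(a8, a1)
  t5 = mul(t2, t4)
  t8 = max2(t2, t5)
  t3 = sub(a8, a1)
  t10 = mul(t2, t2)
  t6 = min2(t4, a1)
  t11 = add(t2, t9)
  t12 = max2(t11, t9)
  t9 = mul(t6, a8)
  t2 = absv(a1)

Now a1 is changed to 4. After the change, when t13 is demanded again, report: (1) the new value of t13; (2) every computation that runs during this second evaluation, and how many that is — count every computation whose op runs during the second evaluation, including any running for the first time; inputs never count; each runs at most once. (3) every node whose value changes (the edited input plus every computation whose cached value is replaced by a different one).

Initial pass — values computed on the first demand:
  t2 = absv(-2) = 2
  t4 = sub(-2, 9) = -11
  t6 = min2(-11, -2) = -11
  t9 = mul(-11, 9) = -99
  t11 = add(2, -99) = -97
  t12 = max2(-97, -99) = -97
  t13 = neg(-97) = 97

Second demand — change propagation:
  t2: re-runs because a1 -2->4; new result 4.
  t4: re-runs because a1 -2->4; new result -5.
  t6: re-runs because t4 -11->-5; a1 -2->4; new result -5.
  t9: re-runs because t6 -11->-5; new result -45.
  t11: re-runs because t2 2->4; t9 -99->-45; new result -41.
  t12: re-runs because t11 -97->-41; t9 -99->-45; new result -41.
  t13: re-runs because t12 -97->-41; new result 41.

t13 now evaluates to 41.
Run set: t2, t4, t6, t9, t11, t12, t13 (7 run).
Changed values: a1, t2, t4, t6, t9, t11, t12, t13.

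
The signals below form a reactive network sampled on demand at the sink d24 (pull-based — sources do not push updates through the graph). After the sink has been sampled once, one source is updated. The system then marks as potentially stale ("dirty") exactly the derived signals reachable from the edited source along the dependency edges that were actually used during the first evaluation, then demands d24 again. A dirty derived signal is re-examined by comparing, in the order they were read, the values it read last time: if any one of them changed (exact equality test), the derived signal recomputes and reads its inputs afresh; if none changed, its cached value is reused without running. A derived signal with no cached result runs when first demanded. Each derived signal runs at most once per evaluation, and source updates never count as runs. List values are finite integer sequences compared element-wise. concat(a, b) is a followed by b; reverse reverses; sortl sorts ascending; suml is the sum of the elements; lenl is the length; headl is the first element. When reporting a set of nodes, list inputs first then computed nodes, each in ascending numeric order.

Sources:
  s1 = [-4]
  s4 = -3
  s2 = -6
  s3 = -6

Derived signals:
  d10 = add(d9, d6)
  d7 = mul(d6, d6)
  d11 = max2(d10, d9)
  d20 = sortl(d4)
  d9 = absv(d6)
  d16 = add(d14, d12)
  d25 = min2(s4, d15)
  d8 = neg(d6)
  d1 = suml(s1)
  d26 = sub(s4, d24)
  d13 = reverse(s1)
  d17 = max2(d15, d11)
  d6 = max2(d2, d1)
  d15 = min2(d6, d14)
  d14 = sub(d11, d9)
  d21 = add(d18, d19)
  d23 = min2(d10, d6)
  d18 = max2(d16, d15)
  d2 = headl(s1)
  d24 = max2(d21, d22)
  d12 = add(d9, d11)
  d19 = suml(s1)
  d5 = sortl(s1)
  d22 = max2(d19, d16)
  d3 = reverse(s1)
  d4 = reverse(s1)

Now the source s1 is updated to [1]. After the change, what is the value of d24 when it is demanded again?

d24 now evaluates to 5.

Initial pass — values computed on the first demand:
  d1 = suml([-4]) = -4
  d2 = headl([-4]) = -4
  d6 = max2(-4, -4) = -4
  d9 = absv(-4) = 4
  d10 = add(4, -4) = 0
  d11 = max2(0, 4) = 4
  d12 = add(4, 4) = 8
  d14 = sub(4, 4) = 0
  d15 = min2(-4, 0) = -4
  d16 = add(0, 8) = 8
  d18 = max2(8, -4) = 8
  d19 = suml([-4]) = -4
  d21 = add(8, -4) = 4
  d22 = max2(-4, 8) = 8
  d24 = max2(4, 8) = 8

Second demand — change propagation:
  d1: re-runs because s1 [-4]->[1]; new result 1.
  d2: re-runs because s1 [-4]->[1]; new result 1.
  d6: re-runs because d2 -4->1; d1 -4->1; new result 1.
  d9: re-runs because d6 -4->1; new result 1.
  d10: re-runs because d9 4->1; d6 -4->1; new result 2.
  d11: re-runs because d10 0->2; d9 4->1; new result 2.
  d12: re-runs because d9 4->1; d11 4->2; new result 3.
  d14: re-runs because d11 4->2; d9 4->1; new result 1.
  d15: re-runs because d6 -4->1; d14 0->1; new result 1.
  d16: re-runs because d14 0->1; d12 8->3; new result 4.
  d18: re-runs because d16 8->4; d15 -4->1; new result 4.
  d19: re-runs because s1 [-4]->[1]; new result 1.
  d21: re-runs because d18 8->4; d19 -4->1; new result 5.
  d22: re-runs because d19 -4->1; d16 8->4; new result 4.
  d24: re-runs because d21 4->5; d22 8->4; new result 5.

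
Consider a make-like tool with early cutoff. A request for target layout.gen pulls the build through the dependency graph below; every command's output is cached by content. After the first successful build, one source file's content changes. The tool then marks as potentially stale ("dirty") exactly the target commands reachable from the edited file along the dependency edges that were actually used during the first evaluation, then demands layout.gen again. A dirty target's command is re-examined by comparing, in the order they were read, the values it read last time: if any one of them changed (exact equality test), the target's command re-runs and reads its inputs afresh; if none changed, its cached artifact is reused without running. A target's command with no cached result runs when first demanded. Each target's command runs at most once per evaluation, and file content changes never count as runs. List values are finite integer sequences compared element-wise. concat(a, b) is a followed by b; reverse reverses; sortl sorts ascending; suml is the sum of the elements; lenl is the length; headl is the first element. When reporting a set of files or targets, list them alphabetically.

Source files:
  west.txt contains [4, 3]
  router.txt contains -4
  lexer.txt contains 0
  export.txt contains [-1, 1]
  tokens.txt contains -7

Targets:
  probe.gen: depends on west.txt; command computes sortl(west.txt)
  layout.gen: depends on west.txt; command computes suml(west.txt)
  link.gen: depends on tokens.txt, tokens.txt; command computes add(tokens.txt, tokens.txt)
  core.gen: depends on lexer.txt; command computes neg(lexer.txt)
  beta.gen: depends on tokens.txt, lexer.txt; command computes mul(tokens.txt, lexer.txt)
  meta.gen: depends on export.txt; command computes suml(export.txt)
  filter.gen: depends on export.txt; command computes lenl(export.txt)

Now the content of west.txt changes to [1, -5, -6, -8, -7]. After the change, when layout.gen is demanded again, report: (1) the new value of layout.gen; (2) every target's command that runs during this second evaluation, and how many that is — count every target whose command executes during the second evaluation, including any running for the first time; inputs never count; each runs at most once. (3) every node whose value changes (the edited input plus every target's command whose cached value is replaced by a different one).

First demand of the output computes:
  layout.gen = suml([4, 3]) = 7

After the edit, cleaning proceeds:
  layout.gen: a read changed (west.txt [4, 3]->[1, -5, -6, -8, -7]) — executes, giving -25.

Demanding layout.gen again yields -25.
1 target commands run: layout.gen.
The nodes whose values change: layout.gen, west.txt.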